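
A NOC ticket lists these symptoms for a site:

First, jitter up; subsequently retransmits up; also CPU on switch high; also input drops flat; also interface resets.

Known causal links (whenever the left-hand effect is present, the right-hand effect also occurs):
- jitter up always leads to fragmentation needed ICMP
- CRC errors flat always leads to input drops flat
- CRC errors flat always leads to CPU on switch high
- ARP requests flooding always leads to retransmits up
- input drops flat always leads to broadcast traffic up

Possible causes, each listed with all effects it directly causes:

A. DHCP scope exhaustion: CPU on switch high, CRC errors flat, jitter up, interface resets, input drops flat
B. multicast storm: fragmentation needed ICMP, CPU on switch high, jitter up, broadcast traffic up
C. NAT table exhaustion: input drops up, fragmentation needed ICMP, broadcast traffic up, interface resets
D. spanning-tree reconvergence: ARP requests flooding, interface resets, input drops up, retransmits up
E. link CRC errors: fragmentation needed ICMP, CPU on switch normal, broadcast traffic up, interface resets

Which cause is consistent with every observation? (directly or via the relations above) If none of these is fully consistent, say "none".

Checking each candidate against the observations:
(A) DHCP scope exhaustion — jitter up +; retransmits up -; CPU on switch high +; input drops flat +; interface resets +
(B) multicast storm — jitter up +; retransmits up -; CPU on switch high +; input drops flat -; interface resets -
(C) NAT table exhaustion — jitter up -; retransmits up -; CPU on switch high -; input drops flat -; interface resets +
(D) spanning-tree reconvergence — fails on jitter up, CPU on switch high, input drops flat (predicts input drops up, not input drops flat)
(E) link CRC errors — jitter up -; retransmits up -; CPU on switch high -; input drops flat -; interface resets +
None of the listed candidates fits everything.

none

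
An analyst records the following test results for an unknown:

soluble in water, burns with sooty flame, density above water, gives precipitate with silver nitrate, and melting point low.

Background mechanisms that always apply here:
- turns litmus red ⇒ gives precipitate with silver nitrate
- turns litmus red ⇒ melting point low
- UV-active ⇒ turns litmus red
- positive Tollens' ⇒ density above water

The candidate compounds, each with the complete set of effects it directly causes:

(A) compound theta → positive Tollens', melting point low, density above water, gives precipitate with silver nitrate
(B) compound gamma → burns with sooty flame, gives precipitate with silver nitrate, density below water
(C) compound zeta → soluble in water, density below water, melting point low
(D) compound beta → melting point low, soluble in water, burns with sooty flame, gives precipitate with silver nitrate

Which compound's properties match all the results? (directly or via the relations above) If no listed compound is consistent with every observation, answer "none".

none

For each candidate, compare predicted effects to what was observed:
(A) compound theta — does not account for soluble in water, burns with sooty flame
(B) compound gamma — fails on soluble in water, density above water, melting point low (predicts density below water, not density above water)
(C) compound zeta — soluble in water yes; burns with sooty flame NO; density above water NO; gives precipitate with silver nitrate NO; melting point low yes
(D) compound beta — soluble in water yes; burns with sooty flame yes; density above water NO; gives precipitate with silver nitrate yes; melting point low yes
None of the listed candidates fits everything.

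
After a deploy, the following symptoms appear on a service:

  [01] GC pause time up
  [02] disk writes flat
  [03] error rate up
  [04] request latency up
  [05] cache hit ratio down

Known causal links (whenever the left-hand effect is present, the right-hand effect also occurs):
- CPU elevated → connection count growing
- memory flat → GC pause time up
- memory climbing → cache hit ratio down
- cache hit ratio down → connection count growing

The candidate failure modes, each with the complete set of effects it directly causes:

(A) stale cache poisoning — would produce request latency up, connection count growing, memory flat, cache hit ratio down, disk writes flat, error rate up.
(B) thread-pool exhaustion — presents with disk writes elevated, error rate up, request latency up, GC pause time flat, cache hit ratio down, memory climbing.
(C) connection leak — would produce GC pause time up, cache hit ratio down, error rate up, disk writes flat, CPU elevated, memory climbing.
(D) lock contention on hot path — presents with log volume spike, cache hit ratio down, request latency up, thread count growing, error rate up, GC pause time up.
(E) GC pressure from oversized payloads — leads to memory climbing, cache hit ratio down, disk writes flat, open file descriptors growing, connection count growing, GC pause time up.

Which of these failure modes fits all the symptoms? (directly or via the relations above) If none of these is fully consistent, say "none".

A

Testing each hypothesis:
(A) stale cache poisoning — GC pause time up yes (via memory flat → GC pause time up); disk writes flat yes; error rate up yes; request latency up yes; cache hit ratio down yes
(B) thread-pool exhaustion — GC pause time up NO; disk writes flat NO; error rate up yes; request latency up yes; cache hit ratio down yes
(C) connection leak — GC pause time up yes; disk writes flat yes; error rate up yes; request latency up NO; cache hit ratio down yes
(D) lock contention on hot path — GC pause time up yes; disk writes flat NO; error rate up yes; request latency up yes; cache hit ratio down yes
(E) GC pressure from oversized payloads — GC pause time up yes; disk writes flat yes; error rate up NO; request latency up NO; cache hit ratio down yes
Only (A) is consistent with every observation.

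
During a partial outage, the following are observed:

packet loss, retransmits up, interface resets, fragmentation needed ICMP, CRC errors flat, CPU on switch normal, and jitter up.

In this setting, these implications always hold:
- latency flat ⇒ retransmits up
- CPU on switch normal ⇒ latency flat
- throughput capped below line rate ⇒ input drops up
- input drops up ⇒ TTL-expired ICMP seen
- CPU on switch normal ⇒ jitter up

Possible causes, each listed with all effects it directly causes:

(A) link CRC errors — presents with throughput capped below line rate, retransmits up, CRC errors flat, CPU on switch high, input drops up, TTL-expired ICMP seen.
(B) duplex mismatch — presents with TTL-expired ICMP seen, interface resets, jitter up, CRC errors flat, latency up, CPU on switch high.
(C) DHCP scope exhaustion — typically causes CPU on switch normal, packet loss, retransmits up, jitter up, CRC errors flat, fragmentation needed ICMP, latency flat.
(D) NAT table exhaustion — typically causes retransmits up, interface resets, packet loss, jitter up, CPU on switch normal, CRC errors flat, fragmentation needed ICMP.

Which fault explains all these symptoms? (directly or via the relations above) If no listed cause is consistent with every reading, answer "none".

Per-candidate check:
(A) link CRC errors — fails on packet loss, interface resets, fragmentation needed ICMP, CPU on switch normal, jitter up (predicts CPU on switch high, not CPU on switch normal)
(B) duplex mismatch — packet loss miss; retransmits up miss; interface resets match; fragmentation needed ICMP miss; CRC errors flat match; CPU on switch normal miss; jitter up match
(C) DHCP scope exhaustion — does not account for interface resets
(D) NAT table exhaustion — accounts for every observation
(D) alone accounts for all the evidence.

D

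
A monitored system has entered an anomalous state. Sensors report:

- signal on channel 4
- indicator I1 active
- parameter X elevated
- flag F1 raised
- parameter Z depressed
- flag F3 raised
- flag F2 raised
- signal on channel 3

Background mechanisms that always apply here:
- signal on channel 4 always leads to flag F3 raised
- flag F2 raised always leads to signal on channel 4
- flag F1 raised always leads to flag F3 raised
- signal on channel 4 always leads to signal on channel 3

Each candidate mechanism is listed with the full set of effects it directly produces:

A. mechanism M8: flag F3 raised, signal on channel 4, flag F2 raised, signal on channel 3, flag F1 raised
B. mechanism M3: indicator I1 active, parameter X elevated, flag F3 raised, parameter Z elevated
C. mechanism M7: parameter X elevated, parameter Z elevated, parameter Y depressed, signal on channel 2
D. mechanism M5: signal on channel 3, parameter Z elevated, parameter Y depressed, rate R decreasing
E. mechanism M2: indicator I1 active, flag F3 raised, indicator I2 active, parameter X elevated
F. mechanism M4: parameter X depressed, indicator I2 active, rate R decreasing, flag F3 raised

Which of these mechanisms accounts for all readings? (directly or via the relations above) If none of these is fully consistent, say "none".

Testing each hypothesis:
(A) mechanism M8 — does not account for indicator I1 active, parameter X elevated, parameter Z depressed
(B) mechanism M3 — signal on channel 4 ✗; indicator I1 active ✓; parameter X elevated ✓; flag F1 raised ✗; parameter Z depressed ✗; flag F3 raised ✓; flag F2 raised ✗; signal on channel 3 ✗
(C) mechanism M7 — fails on signal on channel 4, indicator I1 active, flag F1 raised, parameter Z depressed, flag F3 raised, flag F2 raised, signal on channel 3 (predicts parameter Z elevated, not parameter Z depressed)
(D) mechanism M5 — signal on channel 4 ✗; indicator I1 active ✗; parameter X elevated ✗; flag F1 raised ✗; parameter Z depressed ✗; flag F3 raised ✗; flag F2 raised ✗; signal on channel 3 ✓
(E) mechanism M2 — does not account for signal on channel 4, flag F1 raised, parameter Z depressed, flag F2 raised, signal on channel 3
(F) mechanism M4 — fails on signal on channel 4, indicator I1 active, parameter X elevated, flag F1 raised, parameter Z depressed, flag F2 raised, signal on channel 3 (predicts parameter X depressed, not parameter X elevated)
No candidate is consistent with all observations.

none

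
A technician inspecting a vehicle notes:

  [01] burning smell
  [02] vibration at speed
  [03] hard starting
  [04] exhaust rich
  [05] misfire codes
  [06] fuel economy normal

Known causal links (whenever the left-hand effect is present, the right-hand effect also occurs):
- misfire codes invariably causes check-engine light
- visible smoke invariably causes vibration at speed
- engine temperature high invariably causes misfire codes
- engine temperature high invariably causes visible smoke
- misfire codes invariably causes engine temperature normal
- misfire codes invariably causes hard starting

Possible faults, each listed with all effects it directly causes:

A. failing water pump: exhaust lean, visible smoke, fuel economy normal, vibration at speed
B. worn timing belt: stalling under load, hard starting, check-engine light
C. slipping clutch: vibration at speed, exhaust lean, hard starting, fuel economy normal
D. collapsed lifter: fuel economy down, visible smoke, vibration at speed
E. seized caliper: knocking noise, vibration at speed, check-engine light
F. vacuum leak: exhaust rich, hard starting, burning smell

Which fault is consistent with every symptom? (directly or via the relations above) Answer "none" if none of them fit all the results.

none

Checking each candidate against the observations:
(A) failing water pump — burning smell NO; vibration at speed yes; hard starting NO; exhaust rich NO; misfire codes NO; fuel economy normal yes
(B) worn timing belt — does not account for burning smell, vibration at speed, exhaust rich, misfire codes, fuel economy normal
(C) slipping clutch — fails on burning smell, exhaust rich, misfire codes (predicts exhaust lean, not exhaust rich)
(D) collapsed lifter — burning smell NO; vibration at speed yes; hard starting NO; exhaust rich NO; misfire codes NO; fuel economy normal NO
(E) seized caliper — burning smell NO; vibration at speed yes; hard starting NO; exhaust rich NO; misfire codes NO; fuel economy normal NO
(F) vacuum leak — burning smell yes; vibration at speed NO; hard starting yes; exhaust rich yes; misfire codes NO; fuel economy normal NO
None of the listed candidates fits everything.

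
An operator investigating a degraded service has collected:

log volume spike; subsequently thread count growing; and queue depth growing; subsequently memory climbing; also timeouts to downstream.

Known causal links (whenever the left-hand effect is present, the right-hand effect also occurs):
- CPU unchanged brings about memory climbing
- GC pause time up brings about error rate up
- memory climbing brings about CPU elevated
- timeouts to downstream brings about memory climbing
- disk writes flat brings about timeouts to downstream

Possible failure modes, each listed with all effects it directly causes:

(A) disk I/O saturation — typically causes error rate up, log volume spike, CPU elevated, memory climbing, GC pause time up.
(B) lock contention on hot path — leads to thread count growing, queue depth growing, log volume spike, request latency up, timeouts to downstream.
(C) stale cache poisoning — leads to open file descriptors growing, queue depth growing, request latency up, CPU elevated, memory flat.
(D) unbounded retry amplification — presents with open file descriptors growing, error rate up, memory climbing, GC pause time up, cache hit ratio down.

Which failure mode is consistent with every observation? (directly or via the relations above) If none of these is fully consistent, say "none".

Per-candidate check:
(A) disk I/O saturation — does not account for thread count growing, queue depth growing, timeouts to downstream
(B) lock contention on hot path — log volume spike ✓; thread count growing ✓; queue depth growing ✓; memory climbing ✓ (via timeouts to downstream → memory climbing); timeouts to downstream ✓
(C) stale cache poisoning — fails on log volume spike, thread count growing, memory climbing, timeouts to downstream (predicts memory flat, not memory climbing)
(D) unbounded retry amplification — does not account for log volume spike, thread count growing, queue depth growing, timeouts to downstream
Only (B) is consistent with every observation.

B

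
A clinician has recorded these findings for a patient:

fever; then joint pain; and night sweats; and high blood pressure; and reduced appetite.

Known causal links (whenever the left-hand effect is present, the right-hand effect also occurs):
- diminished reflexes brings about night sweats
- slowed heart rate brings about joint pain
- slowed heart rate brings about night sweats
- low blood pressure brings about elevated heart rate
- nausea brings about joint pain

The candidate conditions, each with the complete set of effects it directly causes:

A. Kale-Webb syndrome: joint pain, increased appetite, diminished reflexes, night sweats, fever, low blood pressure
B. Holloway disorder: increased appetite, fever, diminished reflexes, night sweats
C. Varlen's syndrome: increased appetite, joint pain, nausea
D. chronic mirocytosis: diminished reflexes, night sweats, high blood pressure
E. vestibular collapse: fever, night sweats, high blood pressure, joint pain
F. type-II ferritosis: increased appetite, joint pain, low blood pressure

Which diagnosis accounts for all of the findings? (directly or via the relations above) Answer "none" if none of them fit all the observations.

Per-candidate check:
(A) Kale-Webb syndrome — fails on high blood pressure, reduced appetite (predicts low blood pressure, not high blood pressure; predicts increased appetite, not reduced appetite)
(B) Holloway disorder — fails on joint pain, high blood pressure, reduced appetite (predicts increased appetite, not reduced appetite)
(C) Varlen's syndrome — fails on fever, night sweats, high blood pressure, reduced appetite (predicts increased appetite, not reduced appetite)
(D) chronic mirocytosis — fever NO; joint pain NO; night sweats yes; high blood pressure yes; reduced appetite NO
(E) vestibular collapse — does not account for reduced appetite
(F) type-II ferritosis — fever NO; joint pain yes; night sweats NO; high blood pressure NO; reduced appetite NO
None of the listed candidates fits everything.

none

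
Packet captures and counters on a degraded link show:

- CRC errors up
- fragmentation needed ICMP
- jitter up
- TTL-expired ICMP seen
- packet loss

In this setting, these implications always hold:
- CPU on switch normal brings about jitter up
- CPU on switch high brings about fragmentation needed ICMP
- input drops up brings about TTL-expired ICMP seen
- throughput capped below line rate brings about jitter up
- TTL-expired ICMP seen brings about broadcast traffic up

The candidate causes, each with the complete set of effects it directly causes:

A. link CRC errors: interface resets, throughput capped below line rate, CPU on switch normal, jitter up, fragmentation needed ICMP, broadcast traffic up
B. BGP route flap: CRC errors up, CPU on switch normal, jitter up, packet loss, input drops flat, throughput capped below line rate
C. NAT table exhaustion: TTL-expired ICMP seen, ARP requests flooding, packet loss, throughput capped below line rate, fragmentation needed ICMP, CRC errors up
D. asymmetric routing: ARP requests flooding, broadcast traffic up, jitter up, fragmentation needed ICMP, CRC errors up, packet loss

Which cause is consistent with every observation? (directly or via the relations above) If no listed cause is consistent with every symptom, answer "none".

Per-candidate check:
(A) link CRC errors — does not account for CRC errors up, TTL-expired ICMP seen, packet loss
(B) BGP route flap — CRC errors up match; fragmentation needed ICMP miss; jitter up match; TTL-expired ICMP seen miss; packet loss match
(C) NAT table exhaustion — CRC errors up match; fragmentation needed ICMP match; jitter up match (through throughput capped below line rate → jitter up); TTL-expired ICMP seen match; packet loss match
(D) asymmetric routing — does not account for TTL-expired ICMP seen
(C) alone accounts for all the evidence.

C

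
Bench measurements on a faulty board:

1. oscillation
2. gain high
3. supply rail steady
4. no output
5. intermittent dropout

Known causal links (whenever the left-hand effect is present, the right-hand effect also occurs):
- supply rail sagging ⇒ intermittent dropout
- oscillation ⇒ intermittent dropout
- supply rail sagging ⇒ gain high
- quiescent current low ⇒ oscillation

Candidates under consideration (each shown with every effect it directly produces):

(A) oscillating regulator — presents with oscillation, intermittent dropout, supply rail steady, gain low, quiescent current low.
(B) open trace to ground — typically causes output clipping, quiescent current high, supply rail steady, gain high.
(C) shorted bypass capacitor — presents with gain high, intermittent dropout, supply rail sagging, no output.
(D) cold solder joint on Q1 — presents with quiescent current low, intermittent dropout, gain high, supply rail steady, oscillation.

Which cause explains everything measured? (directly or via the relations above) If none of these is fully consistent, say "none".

none

Testing each hypothesis:
(A) oscillating regulator — oscillation yes; gain high NO; supply rail steady yes; no output NO; intermittent dropout yes
(B) open trace to ground — oscillation NO; gain high yes; supply rail steady yes; no output NO; intermittent dropout NO
(C) shorted bypass capacitor — fails on oscillation, supply rail steady (predicts supply rail sagging, not supply rail steady)
(D) cold solder joint on Q1 — does not account for no output
Every candidate fails on at least one observation.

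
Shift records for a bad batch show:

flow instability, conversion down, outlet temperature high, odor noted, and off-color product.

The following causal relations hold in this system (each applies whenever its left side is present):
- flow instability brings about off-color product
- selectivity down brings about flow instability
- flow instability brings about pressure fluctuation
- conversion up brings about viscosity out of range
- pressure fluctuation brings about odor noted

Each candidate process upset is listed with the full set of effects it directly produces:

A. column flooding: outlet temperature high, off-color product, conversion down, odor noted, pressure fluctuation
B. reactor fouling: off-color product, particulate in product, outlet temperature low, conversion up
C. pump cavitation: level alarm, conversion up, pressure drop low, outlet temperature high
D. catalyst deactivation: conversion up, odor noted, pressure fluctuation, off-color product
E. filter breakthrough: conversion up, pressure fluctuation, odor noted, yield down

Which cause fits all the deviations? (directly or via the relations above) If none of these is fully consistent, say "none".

For each candidate, compare predicted effects to what was observed:
(A) column flooding — does not account for flow instability
(B) reactor fouling — flow instability -; conversion down -; outlet temperature high -; odor noted -; off-color product +
(C) pump cavitation — fails on flow instability, conversion down, odor noted, off-color product (predicts conversion up, not conversion down)
(D) catalyst deactivation — fails on flow instability, conversion down, outlet temperature high (predicts conversion up, not conversion down)
(E) filter breakthrough — flow instability -; conversion down -; outlet temperature high -; odor noted +; off-color product -
None of the listed candidates fits everything.

none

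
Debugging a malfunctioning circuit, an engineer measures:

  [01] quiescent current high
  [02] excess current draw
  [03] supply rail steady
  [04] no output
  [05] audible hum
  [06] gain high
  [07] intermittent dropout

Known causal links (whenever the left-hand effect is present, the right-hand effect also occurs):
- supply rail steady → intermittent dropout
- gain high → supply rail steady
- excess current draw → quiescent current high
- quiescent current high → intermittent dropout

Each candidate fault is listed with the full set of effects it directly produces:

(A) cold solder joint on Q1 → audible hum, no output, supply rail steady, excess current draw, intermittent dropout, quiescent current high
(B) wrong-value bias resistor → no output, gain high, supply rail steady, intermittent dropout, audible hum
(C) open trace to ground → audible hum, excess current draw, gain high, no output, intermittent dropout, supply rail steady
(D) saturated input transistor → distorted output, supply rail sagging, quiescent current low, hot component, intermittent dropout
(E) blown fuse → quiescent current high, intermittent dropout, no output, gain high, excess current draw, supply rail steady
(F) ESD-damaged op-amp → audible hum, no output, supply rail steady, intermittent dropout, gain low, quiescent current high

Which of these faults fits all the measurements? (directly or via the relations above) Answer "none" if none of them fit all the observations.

C

For each candidate, compare predicted effects to what was observed:
(A) cold solder joint on Q1 — quiescent current high +; excess current draw +; supply rail steady +; no output +; audible hum +; gain high -; intermittent dropout +
(B) wrong-value bias resistor — quiescent current high -; excess current draw -; supply rail steady +; no output +; audible hum +; gain high +; intermittent dropout +
(C) open trace to ground — quiescent current high + (through excess current draw → quiescent current high); excess current draw +; supply rail steady +; no output +; audible hum +; gain high +; intermittent dropout +
(D) saturated input transistor — fails on quiescent current high, excess current draw, supply rail steady, no output, audible hum, gain high (predicts quiescent current low, not quiescent current high; predicts supply rail sagging, not supply rail steady)
(E) blown fuse — does not account for audible hum
(F) ESD-damaged op-amp — fails on excess current draw, gain high (predicts gain low, not gain high)
(C) is the only candidate with no mismatches.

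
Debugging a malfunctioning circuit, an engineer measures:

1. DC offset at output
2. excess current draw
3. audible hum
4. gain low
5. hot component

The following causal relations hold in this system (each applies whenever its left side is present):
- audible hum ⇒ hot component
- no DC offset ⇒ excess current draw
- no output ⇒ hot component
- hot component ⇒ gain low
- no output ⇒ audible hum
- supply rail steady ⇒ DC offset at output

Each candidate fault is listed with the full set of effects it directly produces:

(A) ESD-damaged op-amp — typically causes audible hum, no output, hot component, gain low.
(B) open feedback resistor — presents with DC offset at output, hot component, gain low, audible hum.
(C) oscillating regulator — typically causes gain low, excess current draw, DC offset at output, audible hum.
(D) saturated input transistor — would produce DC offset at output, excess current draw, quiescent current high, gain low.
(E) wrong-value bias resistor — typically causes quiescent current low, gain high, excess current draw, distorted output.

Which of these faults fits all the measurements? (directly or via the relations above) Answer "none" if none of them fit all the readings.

C

Checking each candidate against the observations:
(A) ESD-damaged op-amp — does not account for DC offset at output, excess current draw
(B) open feedback resistor — DC offset at output +; excess current draw -; audible hum +; gain low +; hot component +
(C) oscillating regulator — accounts for every observation (hot component by audible hum → hot component)
(D) saturated input transistor — does not account for audible hum, hot component
(E) wrong-value bias resistor — fails on DC offset at output, audible hum, gain low, hot component (predicts gain high, not gain low)
(C) is the only candidate with no mismatches.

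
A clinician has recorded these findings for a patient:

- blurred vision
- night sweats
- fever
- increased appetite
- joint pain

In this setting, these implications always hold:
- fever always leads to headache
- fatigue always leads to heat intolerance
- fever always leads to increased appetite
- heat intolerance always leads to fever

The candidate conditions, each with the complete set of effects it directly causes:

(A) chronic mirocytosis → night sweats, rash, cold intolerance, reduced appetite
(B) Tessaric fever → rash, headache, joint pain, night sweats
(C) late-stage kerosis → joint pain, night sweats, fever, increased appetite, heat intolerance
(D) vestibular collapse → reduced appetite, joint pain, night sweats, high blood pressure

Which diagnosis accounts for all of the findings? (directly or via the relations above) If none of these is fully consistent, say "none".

Testing each hypothesis:
(A) chronic mirocytosis — blurred vision NO; night sweats yes; fever NO; increased appetite NO; joint pain NO
(B) Tessaric fever — blurred vision NO; night sweats yes; fever NO; increased appetite NO; joint pain yes
(C) late-stage kerosis — does not account for blurred vision
(D) vestibular collapse — fails on blurred vision, fever, increased appetite (predicts reduced appetite, not increased appetite)
Every candidate fails on at least one observation.

none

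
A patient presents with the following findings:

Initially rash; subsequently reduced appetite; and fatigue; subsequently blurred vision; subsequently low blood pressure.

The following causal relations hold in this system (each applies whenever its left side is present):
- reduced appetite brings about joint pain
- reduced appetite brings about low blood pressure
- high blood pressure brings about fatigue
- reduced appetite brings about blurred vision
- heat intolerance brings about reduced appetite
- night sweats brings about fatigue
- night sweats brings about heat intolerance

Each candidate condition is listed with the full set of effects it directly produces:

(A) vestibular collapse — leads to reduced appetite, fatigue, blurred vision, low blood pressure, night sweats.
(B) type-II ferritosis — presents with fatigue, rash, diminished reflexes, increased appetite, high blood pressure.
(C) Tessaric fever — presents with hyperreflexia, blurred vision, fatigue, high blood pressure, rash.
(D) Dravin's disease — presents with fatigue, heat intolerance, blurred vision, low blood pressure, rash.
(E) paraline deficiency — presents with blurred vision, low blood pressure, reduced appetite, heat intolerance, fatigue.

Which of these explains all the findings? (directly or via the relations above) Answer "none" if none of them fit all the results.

D

Checking each candidate against the observations:
(A) vestibular collapse — rash -; reduced appetite +; fatigue +; blurred vision +; low blood pressure +
(B) type-II ferritosis — fails on reduced appetite, blurred vision, low blood pressure (predicts increased appetite, not reduced appetite; predicts high blood pressure, not low blood pressure)
(C) Tessaric fever — rash +; reduced appetite -; fatigue +; blurred vision +; low blood pressure -
(D) Dravin's disease — accounts for every observation (reduced appetite via heat intolerance → reduced appetite)
(E) paraline deficiency — rash -; reduced appetite +; fatigue +; blurred vision +; low blood pressure +
(D) alone accounts for all the evidence.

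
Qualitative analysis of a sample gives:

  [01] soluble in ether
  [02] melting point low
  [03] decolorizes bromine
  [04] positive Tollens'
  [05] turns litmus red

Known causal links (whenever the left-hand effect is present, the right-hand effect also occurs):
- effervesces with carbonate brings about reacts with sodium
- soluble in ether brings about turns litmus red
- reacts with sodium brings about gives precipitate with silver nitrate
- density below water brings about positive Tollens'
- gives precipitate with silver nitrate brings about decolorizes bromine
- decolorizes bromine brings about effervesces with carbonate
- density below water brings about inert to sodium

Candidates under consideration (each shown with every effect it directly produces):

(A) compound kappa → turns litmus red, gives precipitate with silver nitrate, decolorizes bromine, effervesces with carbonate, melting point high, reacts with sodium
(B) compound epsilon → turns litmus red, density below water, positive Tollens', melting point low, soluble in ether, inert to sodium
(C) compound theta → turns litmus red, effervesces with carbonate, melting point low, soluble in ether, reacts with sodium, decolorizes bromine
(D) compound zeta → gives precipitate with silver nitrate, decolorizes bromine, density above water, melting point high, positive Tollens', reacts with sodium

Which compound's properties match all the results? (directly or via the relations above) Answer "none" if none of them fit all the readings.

none

Testing each hypothesis:
(A) compound kappa — fails on soluble in ether, melting point low, positive Tollens' (predicts melting point high, not melting point low)
(B) compound epsilon — soluble in ether match; melting point low match; decolorizes bromine miss; positive Tollens' match; turns litmus red match
(C) compound theta — does not account for positive Tollens'
(D) compound zeta — soluble in ether miss; melting point low miss; decolorizes bromine match; positive Tollens' match; turns litmus red miss
Every candidate fails on at least one observation.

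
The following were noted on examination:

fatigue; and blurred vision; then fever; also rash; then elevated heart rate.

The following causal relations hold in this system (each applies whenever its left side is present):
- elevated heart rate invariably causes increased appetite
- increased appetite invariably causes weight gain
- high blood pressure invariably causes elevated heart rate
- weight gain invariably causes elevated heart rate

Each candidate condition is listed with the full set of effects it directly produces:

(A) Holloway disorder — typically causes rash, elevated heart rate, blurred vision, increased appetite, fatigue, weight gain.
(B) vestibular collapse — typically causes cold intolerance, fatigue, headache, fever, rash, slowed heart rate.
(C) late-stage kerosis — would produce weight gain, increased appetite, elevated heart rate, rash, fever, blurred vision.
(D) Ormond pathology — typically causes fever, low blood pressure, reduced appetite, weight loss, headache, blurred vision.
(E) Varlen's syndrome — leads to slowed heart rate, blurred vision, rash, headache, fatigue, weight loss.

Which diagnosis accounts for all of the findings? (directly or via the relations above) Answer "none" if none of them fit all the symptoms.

none

Checking each candidate against the observations:
(A) Holloway disorder — fatigue ✓; blurred vision ✓; fever ✗; rash ✓; elevated heart rate ✓
(B) vestibular collapse — fatigue ✓; blurred vision ✗; fever ✓; rash ✓; elevated heart rate ✗
(C) late-stage kerosis — fatigue ✗; blurred vision ✓; fever ✓; rash ✓; elevated heart rate ✓
(D) Ormond pathology — fatigue ✗; blurred vision ✓; fever ✓; rash ✗; elevated heart rate ✗
(E) Varlen's syndrome — fatigue ✓; blurred vision ✓; fever ✗; rash ✓; elevated heart rate ✗
Every candidate fails on at least one observation.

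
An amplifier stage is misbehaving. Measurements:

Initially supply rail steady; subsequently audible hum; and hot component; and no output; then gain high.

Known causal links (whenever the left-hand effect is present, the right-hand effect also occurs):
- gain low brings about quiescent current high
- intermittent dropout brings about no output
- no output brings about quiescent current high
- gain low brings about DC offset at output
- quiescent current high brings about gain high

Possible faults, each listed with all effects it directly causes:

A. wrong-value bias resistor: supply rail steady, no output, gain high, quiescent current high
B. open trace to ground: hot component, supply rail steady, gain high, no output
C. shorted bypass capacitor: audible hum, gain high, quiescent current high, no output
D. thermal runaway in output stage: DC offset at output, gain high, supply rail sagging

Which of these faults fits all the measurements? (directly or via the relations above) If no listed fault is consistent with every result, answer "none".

Checking each candidate against the observations:
(A) wrong-value bias resistor — supply rail steady ✓; audible hum ✗; hot component ✗; no output ✓; gain high ✓
(B) open trace to ground — does not account for audible hum
(C) shorted bypass capacitor — supply rail steady ✗; audible hum ✓; hot component ✗; no output ✓; gain high ✓
(D) thermal runaway in output stage — fails on supply rail steady, audible hum, hot component, no output (predicts supply rail sagging, not supply rail steady)
None of the listed candidates fits everything.

none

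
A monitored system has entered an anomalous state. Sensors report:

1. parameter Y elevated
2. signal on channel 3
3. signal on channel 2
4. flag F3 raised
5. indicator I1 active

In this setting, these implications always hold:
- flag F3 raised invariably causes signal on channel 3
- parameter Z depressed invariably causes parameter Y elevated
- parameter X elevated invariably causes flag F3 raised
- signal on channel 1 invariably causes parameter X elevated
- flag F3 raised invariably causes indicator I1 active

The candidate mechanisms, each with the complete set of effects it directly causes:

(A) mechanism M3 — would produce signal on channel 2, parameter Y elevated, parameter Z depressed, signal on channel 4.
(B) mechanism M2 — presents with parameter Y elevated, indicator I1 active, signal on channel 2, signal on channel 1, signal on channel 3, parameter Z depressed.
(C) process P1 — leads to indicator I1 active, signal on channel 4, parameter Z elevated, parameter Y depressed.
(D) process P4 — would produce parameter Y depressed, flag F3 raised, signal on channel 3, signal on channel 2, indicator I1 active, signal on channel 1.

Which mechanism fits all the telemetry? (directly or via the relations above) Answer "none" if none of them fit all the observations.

B

For each candidate, compare predicted effects to what was observed:
(A) mechanism M3 — parameter Y elevated ✓; signal on channel 3 ✗; signal on channel 2 ✓; flag F3 raised ✗; indicator I1 active ✗
(B) mechanism M2 — accounts for every observation (flag F3 raised through signal on channel 1 → parameter X elevated → flag F3 raised)
(C) process P1 — parameter Y elevated ✗; signal on channel 3 ✗; signal on channel 2 ✗; flag F3 raised ✗; indicator I1 active ✓
(D) process P4 — parameter Y elevated ✗; signal on channel 3 ✓; signal on channel 2 ✓; flag F3 raised ✓; indicator I1 active ✓
(B) is the only candidate with no mismatches.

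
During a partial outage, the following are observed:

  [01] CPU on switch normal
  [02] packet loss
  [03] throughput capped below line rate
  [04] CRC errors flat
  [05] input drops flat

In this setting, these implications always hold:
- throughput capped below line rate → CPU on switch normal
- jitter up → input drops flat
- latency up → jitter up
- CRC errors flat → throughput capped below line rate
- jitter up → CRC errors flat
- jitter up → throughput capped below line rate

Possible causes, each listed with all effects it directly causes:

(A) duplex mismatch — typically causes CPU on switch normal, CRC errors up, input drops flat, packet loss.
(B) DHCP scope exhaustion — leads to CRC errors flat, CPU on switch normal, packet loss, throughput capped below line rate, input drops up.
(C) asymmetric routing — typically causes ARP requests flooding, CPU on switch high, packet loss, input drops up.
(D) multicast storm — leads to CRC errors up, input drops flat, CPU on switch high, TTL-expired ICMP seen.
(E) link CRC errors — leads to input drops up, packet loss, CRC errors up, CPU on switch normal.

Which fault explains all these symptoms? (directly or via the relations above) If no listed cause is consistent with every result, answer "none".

none

Per-candidate check:
(A) duplex mismatch — CPU on switch normal match; packet loss match; throughput capped below line rate miss; CRC errors flat miss; input drops flat match
(B) DHCP scope exhaustion — fails on input drops flat (predicts input drops up, not input drops flat)
(C) asymmetric routing — fails on CPU on switch normal, throughput capped below line rate, CRC errors flat, input drops flat (predicts CPU on switch high, not CPU on switch normal; predicts input drops up, not input drops flat)
(D) multicast storm — CPU on switch normal miss; packet loss miss; throughput capped below line rate miss; CRC errors flat miss; input drops flat match
(E) link CRC errors — fails on throughput capped below line rate, CRC errors flat, input drops flat (predicts CRC errors up, not CRC errors flat; predicts input drops up, not input drops flat)
Every candidate fails on at least one observation.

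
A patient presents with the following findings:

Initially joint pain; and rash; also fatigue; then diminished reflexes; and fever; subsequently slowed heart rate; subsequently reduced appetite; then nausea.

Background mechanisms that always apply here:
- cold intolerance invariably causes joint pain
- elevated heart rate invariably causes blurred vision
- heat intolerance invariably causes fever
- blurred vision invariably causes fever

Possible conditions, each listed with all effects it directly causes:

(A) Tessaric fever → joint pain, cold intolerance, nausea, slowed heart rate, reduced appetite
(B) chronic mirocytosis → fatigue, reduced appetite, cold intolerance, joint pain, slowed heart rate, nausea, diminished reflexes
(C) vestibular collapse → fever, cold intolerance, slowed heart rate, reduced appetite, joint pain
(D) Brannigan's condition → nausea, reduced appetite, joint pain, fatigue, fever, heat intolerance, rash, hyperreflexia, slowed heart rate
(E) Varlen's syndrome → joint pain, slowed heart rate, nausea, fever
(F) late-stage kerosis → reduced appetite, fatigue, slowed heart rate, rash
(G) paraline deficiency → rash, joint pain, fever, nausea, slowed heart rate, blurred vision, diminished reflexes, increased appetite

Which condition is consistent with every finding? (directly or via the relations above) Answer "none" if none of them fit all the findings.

For each candidate, compare predicted effects to what was observed:
(A) Tessaric fever — does not account for rash, fatigue, diminished reflexes, fever
(B) chronic mirocytosis — does not account for rash, fever
(C) vestibular collapse — does not account for rash, fatigue, diminished reflexes, nausea
(D) Brannigan's condition — fails on diminished reflexes (predicts hyperreflexia, not diminished reflexes)
(E) Varlen's syndrome — joint pain match; rash miss; fatigue miss; diminished reflexes miss; fever match; slowed heart rate match; reduced appetite miss; nausea match
(F) late-stage kerosis — joint pain miss; rash match; fatigue match; diminished reflexes miss; fever miss; slowed heart rate match; reduced appetite match; nausea miss
(G) paraline deficiency — joint pain match; rash match; fatigue miss; diminished reflexes match; fever match; slowed heart rate match; reduced appetite miss; nausea match
No candidate is consistent with all observations.

none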